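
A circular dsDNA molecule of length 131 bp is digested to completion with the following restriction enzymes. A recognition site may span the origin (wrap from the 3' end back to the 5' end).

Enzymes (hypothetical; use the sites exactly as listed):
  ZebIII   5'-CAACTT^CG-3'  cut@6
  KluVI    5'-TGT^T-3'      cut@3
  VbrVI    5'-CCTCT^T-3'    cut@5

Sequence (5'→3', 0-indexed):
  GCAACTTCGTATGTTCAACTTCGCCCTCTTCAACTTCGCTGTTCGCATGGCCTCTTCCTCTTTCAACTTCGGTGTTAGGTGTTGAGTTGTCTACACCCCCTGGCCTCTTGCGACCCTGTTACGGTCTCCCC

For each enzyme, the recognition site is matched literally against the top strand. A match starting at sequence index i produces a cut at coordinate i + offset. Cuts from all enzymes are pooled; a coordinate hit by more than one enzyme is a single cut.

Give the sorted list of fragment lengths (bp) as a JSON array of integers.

Scan for sites:
  ZebIII (CAACTTCG, off=6): starts [1, 15, 30, 63] → cuts [7, 21, 36, 69]
  KluVI (TGTT, off=3): starts [11, 39, 72, 79, 116] → cuts [14, 42, 75, 82, 119]
  VbrVI (CCTCTT, off=5): starts [24, 50, 56, 103] → cuts [29, 55, 61, 108]

Pooled cuts: [7, 14, 21, 29, 36, 42, 55, 61, 69, 75, 82, 108, 119]

Fragment lengths:
  7→14: 7 bp
  14→21: 7 bp
  21→29: 8 bp
  29→36: 7 bp
  36→42: 6 bp
  42→55: 13 bp
  55→61: 6 bp
  61→69: 8 bp
  69→75: 6 bp
  75→82: 7 bp
  82→108: 26 bp
  108→119: 11 bp
  119→7 (wrap): 131-119+7 = 19 bp

[6,6,6,7,7,7,7,8,8,11,13,19,26]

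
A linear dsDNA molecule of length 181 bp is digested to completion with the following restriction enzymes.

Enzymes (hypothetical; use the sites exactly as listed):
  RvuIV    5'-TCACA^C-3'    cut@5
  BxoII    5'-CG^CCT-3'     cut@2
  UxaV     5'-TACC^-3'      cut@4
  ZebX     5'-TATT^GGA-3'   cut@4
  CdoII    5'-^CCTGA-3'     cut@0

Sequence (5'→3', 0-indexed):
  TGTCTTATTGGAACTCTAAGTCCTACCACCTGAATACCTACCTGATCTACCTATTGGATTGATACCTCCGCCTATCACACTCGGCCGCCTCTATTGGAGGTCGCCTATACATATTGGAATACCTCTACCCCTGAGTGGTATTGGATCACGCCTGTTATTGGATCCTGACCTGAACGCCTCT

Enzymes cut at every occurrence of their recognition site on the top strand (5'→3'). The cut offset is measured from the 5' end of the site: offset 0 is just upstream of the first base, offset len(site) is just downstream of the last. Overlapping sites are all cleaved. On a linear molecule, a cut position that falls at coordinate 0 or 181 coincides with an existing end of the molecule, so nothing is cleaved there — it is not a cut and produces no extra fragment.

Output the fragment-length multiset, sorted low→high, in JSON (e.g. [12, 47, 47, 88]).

[1,2,2,4,4,4,5,5,6,8,8,8,8,8,8,9,9,9,9,10,11,12,13,18]

Site scan:
  RvuIV (TCACAC, off=5): starts [74] → cuts [79]
  BxoII (CGCCT, off=2): starts [68, 85, 101, 148, 174] → cuts [70, 87, 103, 150, 176]
  UxaV (TACC, off=4): starts [23, 34, 38, 47, 62, 119, 125] → cuts [27, 38, 42, 51, 66, 123, 129]
  ZebX (TATTGGA, off=4): starts [5, 51, 91, 111, 138, 155] → cuts [9, 55, 95, 115, 142, 159]
  CdoII (CCTGA, off=0): starts [28, 40, 129, 163, 168] → cuts [28, 40, 129, 163, 168]

All cut coordinates (distinct, sorted): [9, 27, 28, 38, 40, 42, 51, 55, 66, 70, 79, 87, 95, 103, 115, 123, 129, 142, 150, 159, 163, 168, 176]

Fragments:
  [0,9): 9 bp
  [9,27): 18 bp
  [27,28): 1 bp
  [28,38): 10 bp
  [38,40): 2 bp
  [40,42): 2 bp
  [42,51): 9 bp
  [51,55): 4 bp
  [55,66): 11 bp
  [66,70): 4 bp
  [70,79): 9 bp
  [79,87): 8 bp
  [87,95): 8 bp
  [95,103): 8 bp
  [103,115): 12 bp
  [115,123): 8 bp
  [123,129): 6 bp
  [129,142): 13 bp
  [142,150): 8 bp
  [150,159): 9 bp
  [159,163): 4 bp
  [163,168): 5 bp
  [168,176): 8 bp
  [176,181): 5 bp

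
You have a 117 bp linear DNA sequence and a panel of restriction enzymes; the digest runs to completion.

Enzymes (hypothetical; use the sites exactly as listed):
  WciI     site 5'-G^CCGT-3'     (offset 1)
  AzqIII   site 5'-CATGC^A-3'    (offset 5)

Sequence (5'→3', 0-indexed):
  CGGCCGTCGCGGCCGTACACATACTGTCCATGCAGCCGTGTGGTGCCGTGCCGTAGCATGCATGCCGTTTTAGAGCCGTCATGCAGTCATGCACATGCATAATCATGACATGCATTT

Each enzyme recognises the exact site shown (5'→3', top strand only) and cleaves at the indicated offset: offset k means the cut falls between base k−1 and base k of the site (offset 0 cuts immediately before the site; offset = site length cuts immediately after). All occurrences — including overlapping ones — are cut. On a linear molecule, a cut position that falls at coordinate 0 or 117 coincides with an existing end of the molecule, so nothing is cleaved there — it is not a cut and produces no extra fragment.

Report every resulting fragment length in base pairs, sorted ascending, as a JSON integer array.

Scan for sites:
  WciI (GCCGT, off=1): starts [2, 11, 34, 44, 49, 63, 74] → cuts [3, 12, 35, 45, 50, 64, 75]
  AzqIII (CATGCA, off=5): starts [28, 56, 79, 87, 93, 108] → cuts [33, 61, 84, 92, 98, 113]

Pooled cuts: [3, 12, 33, 35, 45, 50, 61, 64, 75, 84, 92, 98, 113]

Fragments:
  [0,3): 3 bp
  [3,12): 9 bp
  [12,33): 21 bp
  [33,35): 2 bp
  [35,45): 10 bp
  [45,50): 5 bp
  [50,61): 11 bp
  [61,64): 3 bp
  [64,75): 11 bp
  [75,84): 9 bp
  [84,92): 8 bp
  [92,98): 6 bp
  [98,113): 15 bp
  [113,117): 4 bp

[2,3,3,4,5,6,8,9,9,10,11,11,15,21]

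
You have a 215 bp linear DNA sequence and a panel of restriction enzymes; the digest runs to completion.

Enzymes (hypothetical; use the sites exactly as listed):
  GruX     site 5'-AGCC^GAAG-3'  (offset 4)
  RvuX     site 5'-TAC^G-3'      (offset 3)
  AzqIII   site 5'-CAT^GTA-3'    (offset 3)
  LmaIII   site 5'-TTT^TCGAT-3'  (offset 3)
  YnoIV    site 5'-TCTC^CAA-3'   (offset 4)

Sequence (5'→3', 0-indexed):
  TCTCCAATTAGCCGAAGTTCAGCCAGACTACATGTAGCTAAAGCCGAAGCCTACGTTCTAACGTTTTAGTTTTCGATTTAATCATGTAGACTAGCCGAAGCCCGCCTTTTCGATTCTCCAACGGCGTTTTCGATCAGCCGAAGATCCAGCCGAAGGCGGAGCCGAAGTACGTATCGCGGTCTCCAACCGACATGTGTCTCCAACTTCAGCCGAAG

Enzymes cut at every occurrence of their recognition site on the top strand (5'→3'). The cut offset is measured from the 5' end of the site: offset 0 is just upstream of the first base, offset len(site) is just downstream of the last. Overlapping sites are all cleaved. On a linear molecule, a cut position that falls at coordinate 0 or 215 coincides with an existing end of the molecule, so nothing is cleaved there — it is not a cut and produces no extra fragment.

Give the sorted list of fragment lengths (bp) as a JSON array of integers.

[4,4,7,9,9,9,10,11,11,11,12,12,12,13,13,13,17,18,20]

Site scan:
  GruX AGCCGAAG/4: at [9, 41, 92, 135, 147, 159, 207] ⇒ [13, 45, 96, 139, 151, 163, 211]
  RvuX TACG/3: at [51, 167] ⇒ [54, 170]
  AzqIII CATGTA/3: at [30, 82] ⇒ [33, 85]
  LmaIII TTTTCGAT/3: at [69, 106, 126] ⇒ [72, 109, 129]
  YnoIV TCTCCAA/4: at [0, 114, 179, 196] ⇒ [4, 118, 183, 200]

All cut coordinates (distinct, sorted): [4, 13, 33, 45, 54, 72, 85, 96, 109, 118, 129, 139, 151, 163, 170, 183, 200, 211]

Fragments:
  [0,4): 4 bp
  [4,13): 9 bp
  [13,33): 20 bp
  [33,45): 12 bp
  [45,54): 9 bp
  [54,72): 18 bp
  [72,85): 13 bp
  [85,96): 11 bp
  [96,109): 13 bp
  [109,118): 9 bp
  [118,129): 11 bp
  [129,139): 10 bp
  [139,151): 12 bp
  [151,163): 12 bp
  [163,170): 7 bp
  [170,183): 13 bp
  [183,200): 17 bp
  [200,211): 11 bp
  [211,215): 4 bp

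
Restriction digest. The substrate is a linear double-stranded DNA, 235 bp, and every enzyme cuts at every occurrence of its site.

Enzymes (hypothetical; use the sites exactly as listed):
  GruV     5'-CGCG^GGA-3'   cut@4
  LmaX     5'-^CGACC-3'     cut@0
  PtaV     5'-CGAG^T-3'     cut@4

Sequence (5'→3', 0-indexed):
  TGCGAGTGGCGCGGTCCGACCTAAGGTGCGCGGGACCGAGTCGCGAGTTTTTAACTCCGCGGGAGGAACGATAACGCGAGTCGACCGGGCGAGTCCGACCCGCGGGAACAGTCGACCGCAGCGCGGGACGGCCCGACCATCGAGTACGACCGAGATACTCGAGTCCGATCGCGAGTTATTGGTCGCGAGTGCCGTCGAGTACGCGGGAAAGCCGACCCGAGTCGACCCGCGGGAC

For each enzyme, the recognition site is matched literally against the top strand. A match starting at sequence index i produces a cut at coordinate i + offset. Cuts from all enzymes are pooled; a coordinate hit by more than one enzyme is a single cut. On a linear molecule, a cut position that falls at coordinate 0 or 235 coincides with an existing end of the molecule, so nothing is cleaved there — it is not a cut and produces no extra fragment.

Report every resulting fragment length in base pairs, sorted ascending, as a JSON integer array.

[1,1,2,2,4,6,6,7,7,8,8,8,9,9,9,10,10,11,12,12,13,14,14,16,17,19]

Per-enzyme occurrences:
  GruV CGCGGGA/4: at [28, 57, 100, 121, 201, 227] ⇒ [32, 61, 104, 125, 205, 231]
  LmaX CGACC/0: at [16, 81, 95, 112, 133, 146, 212, 222] ⇒ [16, 81, 95, 112, 133, 146, 212, 222]
  PtaV CGAGT/4: at [2, 36, 43, 76, 89, 140, 159, 171, 185, 195, 217] ⇒ [6, 40, 47, 80, 93, 144, 163, 175, 189, 199, 221]

Pooled cuts: [6, 16, 32, 40, 47, 61, 80, 81, 93, 95, 104, 112, 125, 133, 144, 146, 163, 175, 189, 199, 205, 212, 221, 222, 231]

Fragment lengths:
  [0,6): 6 bp
  [6,16): 10 bp
  [16,32): 16 bp
  [32,40): 8 bp
  [40,47): 7 bp
  [47,61): 14 bp
  [61,80): 19 bp
  [80,81): 1 bp
  [81,93): 12 bp
  [93,95): 2 bp
  [95,104): 9 bp
  [104,112): 8 bp
  [112,125): 13 bp
  [125,133): 8 bp
  [133,144): 11 bp
  [144,146): 2 bp
  [146,163): 17 bp
  [163,175): 12 bp
  [175,189): 14 bp
  [189,199): 10 bp
  [199,205): 6 bp
  [205,212): 7 bp
  [212,221): 9 bp
  [221,222): 1 bp
  [222,231): 9 bp
  [231,235): 4 bp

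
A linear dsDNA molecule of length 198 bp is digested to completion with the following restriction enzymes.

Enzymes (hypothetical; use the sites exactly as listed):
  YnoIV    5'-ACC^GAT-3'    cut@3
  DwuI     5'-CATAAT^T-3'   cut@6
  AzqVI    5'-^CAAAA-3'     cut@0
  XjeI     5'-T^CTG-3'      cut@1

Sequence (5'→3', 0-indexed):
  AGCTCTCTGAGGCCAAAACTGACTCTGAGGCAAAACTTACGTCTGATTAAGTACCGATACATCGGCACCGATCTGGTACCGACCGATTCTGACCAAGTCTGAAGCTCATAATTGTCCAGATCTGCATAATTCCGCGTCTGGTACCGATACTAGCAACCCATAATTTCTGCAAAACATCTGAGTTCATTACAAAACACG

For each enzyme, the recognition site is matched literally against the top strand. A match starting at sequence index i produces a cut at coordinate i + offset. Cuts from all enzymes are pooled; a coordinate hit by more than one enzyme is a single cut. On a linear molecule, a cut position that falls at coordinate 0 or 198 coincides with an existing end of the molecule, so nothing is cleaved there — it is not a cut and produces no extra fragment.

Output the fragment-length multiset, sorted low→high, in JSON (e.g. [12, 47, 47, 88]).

Per-enzyme occurrences:
  YnoIV ACCGAT/3: at [52, 66, 81, 142] ⇒ [55, 69, 84, 145]
  DwuI CATAATT/6: at [106, 124, 158] ⇒ [112, 130, 164]
  AzqVI CAAAA/0: at [13, 30, 169, 189] ⇒ [13, 30, 169, 189]
  XjeI TCTG/1: at [5, 23, 41, 71, 87, 97, 120, 136, 165, 176] ⇒ [6, 24, 42, 72, 88, 98, 121, 137, 166, 177]

Pooled cuts: [6, 13, 24, 30, 42, 55, 69, 72, 84, 88, 98, 112, 121, 130, 137, 145, 164, 166, 169, 177, 189]

Fragments:
  [0,6): 6 bp
  [6,13): 7 bp
  [13,24): 11 bp
  [24,30): 6 bp
  [30,42): 12 bp
  [42,55): 13 bp
  [55,69): 14 bp
  [69,72): 3 bp
  [72,84): 12 bp
  [84,88): 4 bp
  [88,98): 10 bp
  [98,112): 14 bp
  [112,121): 9 bp
  [121,130): 9 bp
  [130,137): 7 bp
  [137,145): 8 bp
  [145,164): 19 bp
  [164,166): 2 bp
  [166,169): 3 bp
  [169,177): 8 bp
  [177,189): 12 bp
  [189,198): 9 bp

[2,3,3,4,6,6,7,7,8,8,9,9,9,10,11,12,12,12,13,14,14,19]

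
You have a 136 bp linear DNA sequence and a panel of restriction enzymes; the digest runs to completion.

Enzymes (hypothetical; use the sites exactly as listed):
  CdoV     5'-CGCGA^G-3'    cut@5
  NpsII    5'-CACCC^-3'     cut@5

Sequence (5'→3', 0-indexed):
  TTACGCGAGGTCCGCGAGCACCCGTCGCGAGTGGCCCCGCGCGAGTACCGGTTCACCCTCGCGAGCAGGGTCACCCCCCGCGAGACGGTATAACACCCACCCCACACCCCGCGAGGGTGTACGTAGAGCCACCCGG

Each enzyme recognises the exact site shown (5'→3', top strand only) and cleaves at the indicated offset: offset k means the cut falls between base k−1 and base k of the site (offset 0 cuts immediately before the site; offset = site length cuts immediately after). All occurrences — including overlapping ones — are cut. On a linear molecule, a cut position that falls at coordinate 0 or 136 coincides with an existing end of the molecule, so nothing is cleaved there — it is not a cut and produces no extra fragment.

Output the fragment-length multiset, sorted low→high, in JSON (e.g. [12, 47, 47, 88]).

Site scan:
  CdoV (CGCGAG, off=5): starts [3, 12, 25, 39, 59, 78, 109] → cuts [8, 17, 30, 44, 64, 83, 114]
  NpsII (CACCC, off=5): starts [18, 53, 71, 93, 97, 104, 129] → cuts [23, 58, 76, 98, 102, 109, 134]

Pooled cuts: [8, 17, 23, 30, 44, 58, 64, 76, 83, 98, 102, 109, 114, 134]

Fragments:
  [0,8): 8 bp
  [8,17): 9 bp
  [17,23): 6 bp
  [23,30): 7 bp
  [30,44): 14 bp
  [44,58): 14 bp
  [58,64): 6 bp
  [64,76): 12 bp
  [76,83): 7 bp
  [83,98): 15 bp
  [98,102): 4 bp
  [102,109): 7 bp
  [109,114): 5 bp
  [114,134): 20 bp
  [134,136): 2 bp

[2,4,5,6,6,7,7,7,8,9,12,14,14,15,20]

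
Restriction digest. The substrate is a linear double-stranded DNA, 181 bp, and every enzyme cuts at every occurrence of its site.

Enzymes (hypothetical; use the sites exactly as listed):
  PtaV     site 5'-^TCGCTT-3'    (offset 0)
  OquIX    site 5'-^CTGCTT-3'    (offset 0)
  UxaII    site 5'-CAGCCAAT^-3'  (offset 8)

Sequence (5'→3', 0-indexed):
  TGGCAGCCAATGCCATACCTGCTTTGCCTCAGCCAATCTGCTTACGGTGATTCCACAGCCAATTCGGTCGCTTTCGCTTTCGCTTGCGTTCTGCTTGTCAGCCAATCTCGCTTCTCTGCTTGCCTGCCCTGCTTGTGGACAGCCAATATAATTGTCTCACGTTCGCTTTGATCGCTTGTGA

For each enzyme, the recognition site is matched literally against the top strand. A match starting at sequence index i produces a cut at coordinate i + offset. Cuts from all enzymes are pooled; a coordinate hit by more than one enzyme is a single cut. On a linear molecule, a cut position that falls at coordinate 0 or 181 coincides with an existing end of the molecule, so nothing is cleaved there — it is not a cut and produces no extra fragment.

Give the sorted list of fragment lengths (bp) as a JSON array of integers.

[1,4,6,6,7,8,9,10,11,11,13,15,16,19,19,26]

Scan for sites:
  PtaV (TCGCTT, off=0): starts [67, 73, 79, 107, 162, 171] → cuts [67, 73, 79, 107, 162, 171]
  OquIX (CTGCTT, off=0): starts [18, 37, 90, 115, 128] → cuts [18, 37, 90, 115, 128]
  UxaII (CAGCCAAT, off=8): starts [3, 29, 55, 98, 139] → cuts [11, 37, 63, 106, 147]

Pooled cuts: [11, 18, 37, 63, 67, 73, 79, 90, 106, 107, 115, 128, 147, 162, 171]

Fragments:
  [0,11): 11 bp
  [11,18): 7 bp
  [18,37): 19 bp
  [37,63): 26 bp
  [63,67): 4 bp
  [67,73): 6 bp
  [73,79): 6 bp
  [79,90): 11 bp
  [90,106): 16 bp
  [106,107): 1 bp
  [107,115): 8 bp
  [115,128): 13 bp
  [128,147): 19 bp
  [147,162): 15 bp
  [162,171): 9 bp
  [171,181): 10 bp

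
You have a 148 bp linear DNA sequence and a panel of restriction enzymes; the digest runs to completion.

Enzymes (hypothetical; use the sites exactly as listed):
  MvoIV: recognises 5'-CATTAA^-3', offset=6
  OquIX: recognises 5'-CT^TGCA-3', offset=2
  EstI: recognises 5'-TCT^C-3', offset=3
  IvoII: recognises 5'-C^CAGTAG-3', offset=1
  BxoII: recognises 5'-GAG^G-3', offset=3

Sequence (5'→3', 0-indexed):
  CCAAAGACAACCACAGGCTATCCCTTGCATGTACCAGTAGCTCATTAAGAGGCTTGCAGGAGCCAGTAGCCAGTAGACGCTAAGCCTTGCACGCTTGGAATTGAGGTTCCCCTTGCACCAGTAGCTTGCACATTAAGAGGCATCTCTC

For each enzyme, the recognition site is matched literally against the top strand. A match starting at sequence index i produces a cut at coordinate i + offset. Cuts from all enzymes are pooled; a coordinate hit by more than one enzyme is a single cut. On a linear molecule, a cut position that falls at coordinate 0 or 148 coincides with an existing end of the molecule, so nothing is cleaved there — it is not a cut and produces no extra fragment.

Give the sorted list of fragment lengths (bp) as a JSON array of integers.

Scan for sites:
  MvoIV (CATTAA, off=6): starts [42, 130] → cuts [48, 136]
  OquIX (CTTGCA, off=2): starts [23, 52, 85, 111, 124] → cuts [25, 54, 87, 113, 126]
  EstI (TCTC, off=3): starts [142, 144] → cuts [145, 147]
  IvoII (CCAGTAG, off=1): starts [33, 62, 69, 117] → cuts [34, 63, 70, 118]
  BxoII (GAGG, off=3): starts [48, 102, 136] → cuts [51, 105, 139]

All cut coordinates (distinct, sorted): [25, 34, 48, 51, 54, 63, 70, 87, 105, 113, 118, 126, 136, 139, 145, 147]

Fragment lengths:
  [0,25): 25 bp
  [25,34): 9 bp
  [34,48): 14 bp
  [48,51): 3 bp
  [51,54): 3 bp
  [54,63): 9 bp
  [63,70): 7 bp
  [70,87): 17 bp
  [87,105): 18 bp
  [105,113): 8 bp
  [113,118): 5 bp
  [118,126): 8 bp
  [126,136): 10 bp
  [136,139): 3 bp
  [139,145): 6 bp
  [145,147): 2 bp
  [147,148): 1 bp

[1,2,3,3,3,5,6,7,8,8,9,9,10,14,17,18,25]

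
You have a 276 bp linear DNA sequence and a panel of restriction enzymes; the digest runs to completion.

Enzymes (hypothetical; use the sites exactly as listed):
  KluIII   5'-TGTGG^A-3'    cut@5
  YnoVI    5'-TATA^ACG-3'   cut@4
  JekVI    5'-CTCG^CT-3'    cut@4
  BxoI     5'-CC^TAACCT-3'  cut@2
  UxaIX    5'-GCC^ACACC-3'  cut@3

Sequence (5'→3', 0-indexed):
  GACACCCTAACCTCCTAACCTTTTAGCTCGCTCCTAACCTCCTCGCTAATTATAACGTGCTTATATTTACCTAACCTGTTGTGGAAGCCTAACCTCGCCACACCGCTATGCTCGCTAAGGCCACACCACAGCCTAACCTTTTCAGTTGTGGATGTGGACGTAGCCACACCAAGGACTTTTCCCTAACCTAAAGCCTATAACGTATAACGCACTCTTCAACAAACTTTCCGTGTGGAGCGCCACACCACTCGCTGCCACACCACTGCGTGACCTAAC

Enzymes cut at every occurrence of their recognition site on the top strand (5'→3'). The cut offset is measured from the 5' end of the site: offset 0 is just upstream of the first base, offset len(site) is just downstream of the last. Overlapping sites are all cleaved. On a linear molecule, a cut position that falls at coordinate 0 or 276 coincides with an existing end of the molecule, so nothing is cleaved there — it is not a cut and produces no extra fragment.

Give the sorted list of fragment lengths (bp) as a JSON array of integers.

[4,5,5,6,6,7,7,8,8,8,9,10,10,11,11,13,15,15,16,17,18,18,20,29]

Scan for sites:
  KluIII TGTGGA/5: at [79, 146, 152, 230] ⇒ [84, 151, 157, 235]
  YnoVI TATAACG/4: at [50, 195, 202] ⇒ [54, 199, 206]
  JekVI CTCGCT/4: at [26, 41, 110, 247] ⇒ [30, 45, 114, 251]
  BxoI CCTAACCT/2: at [5, 13, 32, 69, 87, 131, 181] ⇒ [7, 15, 34, 71, 89, 133, 183]
  UxaIX GCCACACC/3: at [96, 119, 162, 238, 253] ⇒ [99, 122, 165, 241, 256]

Pooled cuts: [7, 15, 30, 34, 45, 54, 71, 84, 89, 99, 114, 122, 133, 151, 157, 165, 183, 199, 206, 235, 241, 251, 256]

Fragments:
  [0,7): 7 bp
  [7,15): 8 bp
  [15,30): 15 bp
  [30,34): 4 bp
  [34,45): 11 bp
  [45,54): 9 bp
  [54,71): 17 bp
  [71,84): 13 bp
  [84,89): 5 bp
  [89,99): 10 bp
  [99,114): 15 bp
  [114,122): 8 bp
  [122,133): 11 bp
  [133,151): 18 bp
  [151,157): 6 bp
  [157,165): 8 bp
  [165,183): 18 bp
  [183,199): 16 bp
  [199,206): 7 bp
  [206,235): 29 bp
  [235,241): 6 bp
  [241,251): 10 bp
  [251,256): 5 bp
  [256,276): 20 bp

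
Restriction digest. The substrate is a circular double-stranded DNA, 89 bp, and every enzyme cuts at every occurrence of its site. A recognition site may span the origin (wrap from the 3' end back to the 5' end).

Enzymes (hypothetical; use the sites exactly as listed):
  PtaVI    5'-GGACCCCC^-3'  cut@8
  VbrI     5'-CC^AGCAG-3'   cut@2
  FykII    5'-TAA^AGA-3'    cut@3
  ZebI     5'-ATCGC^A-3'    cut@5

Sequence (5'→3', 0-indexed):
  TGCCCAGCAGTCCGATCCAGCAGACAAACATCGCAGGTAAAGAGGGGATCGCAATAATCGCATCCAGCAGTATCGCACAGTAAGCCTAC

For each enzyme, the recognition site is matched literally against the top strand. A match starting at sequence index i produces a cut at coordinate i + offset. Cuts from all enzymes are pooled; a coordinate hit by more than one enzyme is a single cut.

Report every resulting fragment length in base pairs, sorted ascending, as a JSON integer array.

Scan for sites:
  PtaVI (GGACCCCC, off=8): no sites
  VbrI (CCAGCAG, off=2): starts [3, 16, 63] → cuts [5, 18, 65]
  FykII (TAAAGA, off=3): starts [37] → cuts [40]
  ZebI (ATCGCA, off=5): starts [29, 47, 56, 71] → cuts [34, 52, 61, 76]

Pooled cuts: [5, 18, 34, 40, 52, 61, 65, 76]

Fragment lengths:
  5→18: 13 bp
  18→34: 16 bp
  34→40: 6 bp
  40→52: 12 bp
  52→61: 9 bp
  61→65: 4 bp
  65→76: 11 bp
  76→5 (wrap): 89-76+5 = 18 bp

[4,6,9,11,12,13,16,18]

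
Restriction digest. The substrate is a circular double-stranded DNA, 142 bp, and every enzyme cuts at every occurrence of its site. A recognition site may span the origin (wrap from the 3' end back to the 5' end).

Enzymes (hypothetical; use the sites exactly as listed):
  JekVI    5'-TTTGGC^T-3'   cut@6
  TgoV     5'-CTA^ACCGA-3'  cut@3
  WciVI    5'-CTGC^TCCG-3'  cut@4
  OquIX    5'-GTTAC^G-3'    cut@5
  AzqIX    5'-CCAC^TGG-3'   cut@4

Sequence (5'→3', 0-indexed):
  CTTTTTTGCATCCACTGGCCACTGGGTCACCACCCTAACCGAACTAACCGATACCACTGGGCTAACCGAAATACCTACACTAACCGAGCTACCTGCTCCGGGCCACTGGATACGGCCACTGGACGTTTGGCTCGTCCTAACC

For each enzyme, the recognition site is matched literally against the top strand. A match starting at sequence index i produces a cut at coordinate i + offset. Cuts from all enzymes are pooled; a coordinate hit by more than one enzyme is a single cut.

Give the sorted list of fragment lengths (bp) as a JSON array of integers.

[7,7,9,10,11,12,13,14,15,18,26]

Scan for sites:
  JekVI (TTTGGCT, off=6): starts [125] → cuts [131]
  TgoV (CTAACCGA, off=3): starts [34, 43, 61, 79] → cuts [37, 46, 64, 82]
  WciVI (CTGCTCCG, off=4): starts [92] → cuts [96]
  OquIX (GTTACG, off=5): no sites
  AzqIX (CCACTGG, off=4): starts [11, 18, 53, 102, 115] → cuts [15, 22, 57, 106, 119]

All cut coordinates (distinct, sorted): [15, 22, 37, 46, 57, 64, 82, 96, 106, 119, 131]

Fragment lengths:
  15→22: 7 bp
  22→37: 15 bp
  37→46: 9 bp
  46→57: 11 bp
  57→64: 7 bp
  64→82: 18 bp
  82→96: 14 bp
  96→106: 10 bp
  106→119: 13 bp
  119→131: 12 bp
  131→15 (wrap): 142-131+15 = 26 bp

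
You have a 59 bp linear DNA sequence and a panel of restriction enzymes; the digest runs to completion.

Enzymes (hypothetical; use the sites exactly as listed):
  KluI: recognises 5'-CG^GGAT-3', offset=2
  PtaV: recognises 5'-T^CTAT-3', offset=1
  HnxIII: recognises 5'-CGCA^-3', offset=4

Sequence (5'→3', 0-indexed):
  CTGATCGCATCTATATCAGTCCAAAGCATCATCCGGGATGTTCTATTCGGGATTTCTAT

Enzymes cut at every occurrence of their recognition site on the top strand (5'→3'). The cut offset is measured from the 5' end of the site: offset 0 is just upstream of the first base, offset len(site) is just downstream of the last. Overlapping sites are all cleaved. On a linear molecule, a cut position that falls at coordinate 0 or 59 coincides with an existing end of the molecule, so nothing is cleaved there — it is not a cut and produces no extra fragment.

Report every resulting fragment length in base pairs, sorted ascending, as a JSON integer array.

[1,4,6,7,7,9,25]

Per-enzyme occurrences:
  KluI CGGGAT/2: at [33, 47] ⇒ [35, 49]
  PtaV TCTAT/1: at [9, 41, 54] ⇒ [10, 42, 55]
  HnxIII CGCA/4: at [5] ⇒ [9]

Pooled cuts: [9, 10, 35, 42, 49, 55]

Fragments:
  [0,9): 9 bp
  [9,10): 1 bp
  [10,35): 25 bp
  [35,42): 7 bp
  [42,49): 7 bp
  [49,55): 6 bp
  [55,59): 4 bp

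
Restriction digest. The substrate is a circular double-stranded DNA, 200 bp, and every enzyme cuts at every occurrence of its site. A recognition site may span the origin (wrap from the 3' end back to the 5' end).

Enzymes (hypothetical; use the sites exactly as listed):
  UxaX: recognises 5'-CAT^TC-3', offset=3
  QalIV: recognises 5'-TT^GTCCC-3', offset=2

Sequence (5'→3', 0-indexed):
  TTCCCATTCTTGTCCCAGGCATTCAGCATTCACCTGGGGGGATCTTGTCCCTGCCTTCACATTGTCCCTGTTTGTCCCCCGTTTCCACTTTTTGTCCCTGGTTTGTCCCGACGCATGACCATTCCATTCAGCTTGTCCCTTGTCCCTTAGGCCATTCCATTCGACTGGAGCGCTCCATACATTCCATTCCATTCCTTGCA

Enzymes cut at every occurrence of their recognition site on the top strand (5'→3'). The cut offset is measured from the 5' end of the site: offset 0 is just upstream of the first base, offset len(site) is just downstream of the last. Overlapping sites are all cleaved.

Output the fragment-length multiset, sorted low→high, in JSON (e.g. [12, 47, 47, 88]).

[4,5,5,5,5,6,7,7,7,9,10,11,11,14,17,17,18,20,22]

Scan for sites:
  UxaX CATTC/3: at [4, 19, 26, 119, 124, 152, 157, 179, 184, 189, 198] ⇒ [1, 7, 22, 29, 122, 127, 155, 160, 182, 187, 192]
  QalIV TTGTCCC/2: at [9, 44, 61, 71, 91, 102, 132, 139] ⇒ [11, 46, 63, 73, 93, 104, 134, 141]

Pooled cuts: [1, 7, 11, 22, 29, 46, 63, 73, 93, 104, 122, 127, 134, 141, 155, 160, 182, 187, 192]

Fragments:
  1→7: 6 bp
  7→11: 4 bp
  11→22: 11 bp
  22→29: 7 bp
  29→46: 17 bp
  46→63: 17 bp
  63→73: 10 bp
  73→93: 20 bp
  93→104: 11 bp
  104→122: 18 bp
  122→127: 5 bp
  127→134: 7 bp
  134→141: 7 bp
  141→155: 14 bp
  155→160: 5 bp
  160→182: 22 bp
  182→187: 5 bp
  187→192: 5 bp
  192→1 (wrap): 200-192+1 = 9 bp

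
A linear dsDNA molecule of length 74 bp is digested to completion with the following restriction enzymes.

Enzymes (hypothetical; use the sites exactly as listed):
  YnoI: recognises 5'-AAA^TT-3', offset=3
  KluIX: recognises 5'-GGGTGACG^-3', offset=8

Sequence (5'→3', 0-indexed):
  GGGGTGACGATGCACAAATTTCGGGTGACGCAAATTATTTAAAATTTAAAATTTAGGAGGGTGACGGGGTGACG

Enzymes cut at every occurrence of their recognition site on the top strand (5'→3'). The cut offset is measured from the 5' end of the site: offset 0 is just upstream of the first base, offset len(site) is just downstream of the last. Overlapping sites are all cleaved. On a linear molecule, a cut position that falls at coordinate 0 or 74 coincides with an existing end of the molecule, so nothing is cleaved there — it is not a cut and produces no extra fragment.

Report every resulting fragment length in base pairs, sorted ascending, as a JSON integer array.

Scan for sites:
  YnoI (AAATT, off=3): starts [15, 31, 41, 48] → cuts [18, 34, 44, 51]
  KluIX (GGGTGACG, off=8): starts [1, 22, 58, 66] → cuts [9, 30, 66] (position 74 is a terminus of the linear molecule — no cut)

All cut coordinates (distinct, sorted): [9, 18, 30, 34, 44, 51, 66]

Fragments:
  [0,9): 9 bp
  [9,18): 9 bp
  [18,30): 12 bp
  [30,34): 4 bp
  [34,44): 10 bp
  [44,51): 7 bp
  [51,66): 15 bp
  [66,74): 8 bp

[4,7,8,9,9,10,12,15]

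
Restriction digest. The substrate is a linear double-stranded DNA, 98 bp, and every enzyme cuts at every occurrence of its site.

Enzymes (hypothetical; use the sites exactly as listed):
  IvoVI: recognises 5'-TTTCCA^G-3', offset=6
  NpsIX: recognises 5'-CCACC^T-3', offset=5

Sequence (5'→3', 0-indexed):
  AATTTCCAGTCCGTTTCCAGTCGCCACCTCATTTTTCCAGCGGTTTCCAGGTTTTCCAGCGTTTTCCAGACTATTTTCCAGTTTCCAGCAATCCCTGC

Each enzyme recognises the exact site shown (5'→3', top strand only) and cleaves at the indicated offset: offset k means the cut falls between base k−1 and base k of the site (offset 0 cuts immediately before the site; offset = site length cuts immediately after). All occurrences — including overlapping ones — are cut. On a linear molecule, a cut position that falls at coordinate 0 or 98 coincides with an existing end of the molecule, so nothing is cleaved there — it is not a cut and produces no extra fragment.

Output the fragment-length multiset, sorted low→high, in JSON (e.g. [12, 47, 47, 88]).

[7,8,9,9,10,10,11,11,11,12]

Scan for sites:
  IvoVI (TTTCCAG, off=6): starts [2, 13, 33, 43, 52, 62, 74, 81] → cuts [8, 19, 39, 49, 58, 68, 80, 87]
  NpsIX (CCACCT, off=5): starts [23] → cuts [28]

Pooled cuts: [8, 19, 28, 39, 49, 58, 68, 80, 87]

Fragment lengths:
  [0,8): 8 bp
  [8,19): 11 bp
  [19,28): 9 bp
  [28,39): 11 bp
  [39,49): 10 bp
  [49,58): 9 bp
  [58,68): 10 bp
  [68,80): 12 bp
  [80,87): 7 bp
  [87,98): 11 bp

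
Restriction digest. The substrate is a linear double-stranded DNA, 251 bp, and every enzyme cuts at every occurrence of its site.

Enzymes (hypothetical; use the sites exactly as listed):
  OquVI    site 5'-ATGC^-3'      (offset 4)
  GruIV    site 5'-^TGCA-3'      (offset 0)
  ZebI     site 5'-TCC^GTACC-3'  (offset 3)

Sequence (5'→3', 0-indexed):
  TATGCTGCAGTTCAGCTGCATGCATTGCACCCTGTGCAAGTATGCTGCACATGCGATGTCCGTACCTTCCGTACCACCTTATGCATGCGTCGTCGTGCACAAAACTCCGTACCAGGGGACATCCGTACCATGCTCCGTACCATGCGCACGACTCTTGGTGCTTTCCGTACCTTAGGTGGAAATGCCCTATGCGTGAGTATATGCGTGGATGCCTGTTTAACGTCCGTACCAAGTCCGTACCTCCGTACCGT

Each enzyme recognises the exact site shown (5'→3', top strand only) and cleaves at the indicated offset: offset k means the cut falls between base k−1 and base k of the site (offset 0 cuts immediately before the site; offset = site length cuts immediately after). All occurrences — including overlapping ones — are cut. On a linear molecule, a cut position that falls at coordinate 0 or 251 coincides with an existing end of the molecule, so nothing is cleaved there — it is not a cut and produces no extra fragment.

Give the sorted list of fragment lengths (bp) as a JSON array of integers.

Site scan:
  OquVI ATGC/4: at [1, 19, 41, 50, 80, 84, 129, 141, 181, 188, 200, 208] ⇒ [5, 23, 45, 54, 84, 88, 133, 145, 185, 192, 204, 212]
  GruIV TGCA/0: at [5, 16, 20, 25, 34, 45, 81, 95] ⇒ [5, 16, 20, 25, 34, 45, 81, 95]
  ZebI TCCGTACC/3: at [58, 67, 105, 121, 133, 163, 222, 233, 241] ⇒ [61, 70, 108, 124, 136, 166, 225, 236, 244]

All cut coordinates (distinct, sorted): [5, 16, 20, 23, 25, 34, 45, 54, 61, 70, 81, 84, 88, 95, 108, 124, 133, 136, 145, 166, 185, 192, 204, 212, 225, 236, 244]

Fragments:
  [0,5): 5 bp
  [5,16): 11 bp
  [16,20): 4 bp
  [20,23): 3 bp
  [23,25): 2 bp
  [25,34): 9 bp
  [34,45): 11 bp
  [45,54): 9 bp
  [54,61): 7 bp
  [61,70): 9 bp
  [70,81): 11 bp
  [81,84): 3 bp
  [84,88): 4 bp
  [88,95): 7 bp
  [95,108): 13 bp
  [108,124): 16 bp
  [124,133): 9 bp
  [133,136): 3 bp
  [136,145): 9 bp
  [145,166): 21 bp
  [166,185): 19 bp
  [185,192): 7 bp
  [192,204): 12 bp
  [204,212): 8 bp
  [212,225): 13 bp
  [225,236): 11 bp
  [236,244): 8 bp
  [244,251): 7 bp

[2,3,3,3,4,4,5,7,7,7,7,8,8,9,9,9,9,9,11,11,11,11,12,13,13,16,19,21]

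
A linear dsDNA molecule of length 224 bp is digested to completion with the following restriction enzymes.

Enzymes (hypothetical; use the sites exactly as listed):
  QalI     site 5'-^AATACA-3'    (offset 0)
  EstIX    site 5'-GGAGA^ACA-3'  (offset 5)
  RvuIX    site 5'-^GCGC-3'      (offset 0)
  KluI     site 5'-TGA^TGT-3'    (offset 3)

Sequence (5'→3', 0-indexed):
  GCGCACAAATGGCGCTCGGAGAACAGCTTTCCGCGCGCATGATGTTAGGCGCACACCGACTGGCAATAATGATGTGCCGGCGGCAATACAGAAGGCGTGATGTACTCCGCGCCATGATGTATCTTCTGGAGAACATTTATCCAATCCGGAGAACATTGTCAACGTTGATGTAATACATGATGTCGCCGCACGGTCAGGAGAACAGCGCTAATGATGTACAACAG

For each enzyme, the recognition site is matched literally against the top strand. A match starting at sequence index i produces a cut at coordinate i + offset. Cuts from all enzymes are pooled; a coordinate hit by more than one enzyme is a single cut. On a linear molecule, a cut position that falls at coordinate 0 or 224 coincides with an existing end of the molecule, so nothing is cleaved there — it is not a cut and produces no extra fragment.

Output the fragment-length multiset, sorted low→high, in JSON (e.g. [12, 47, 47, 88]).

Site scan:
  QalI AATACA/0: at [84, 171] ⇒ [84, 171]
  EstIX GGAGAACA/5: at [17, 127, 147, 196] ⇒ [22, 132, 152, 201]
  RvuIX GCGC/0: at [0, 11, 32, 34, 48, 108, 204] ⇒ [11, 32, 34, 48, 108, 204] (position 0 is a terminus of the linear molecule — no cut)
  KluI TGATGT/3: at [39, 69, 97, 114, 165, 177, 211] ⇒ [42, 72, 100, 117, 168, 180, 214]

All cut coordinates (distinct, sorted): [11, 22, 32, 34, 42, 48, 72, 84, 100, 108, 117, 132, 152, 168, 171, 180, 201, 204, 214]

Fragment lengths:
  [0,11): 11 bp
  [11,22): 11 bp
  [22,32): 10 bp
  [32,34): 2 bp
  [34,42): 8 bp
  [42,48): 6 bp
  [48,72): 24 bp
  [72,84): 12 bp
  [84,100): 16 bp
  [100,108): 8 bp
  [108,117): 9 bp
  [117,132): 15 bp
  [132,152): 20 bp
  [152,168): 16 bp
  [168,171): 3 bp
  [171,180): 9 bp
  [180,201): 21 bp
  [201,204): 3 bp
  [204,214): 10 bp
  [214,224): 10 bp

[2,3,3,6,8,8,9,9,10,10,10,11,11,12,15,16,16,20,21,24]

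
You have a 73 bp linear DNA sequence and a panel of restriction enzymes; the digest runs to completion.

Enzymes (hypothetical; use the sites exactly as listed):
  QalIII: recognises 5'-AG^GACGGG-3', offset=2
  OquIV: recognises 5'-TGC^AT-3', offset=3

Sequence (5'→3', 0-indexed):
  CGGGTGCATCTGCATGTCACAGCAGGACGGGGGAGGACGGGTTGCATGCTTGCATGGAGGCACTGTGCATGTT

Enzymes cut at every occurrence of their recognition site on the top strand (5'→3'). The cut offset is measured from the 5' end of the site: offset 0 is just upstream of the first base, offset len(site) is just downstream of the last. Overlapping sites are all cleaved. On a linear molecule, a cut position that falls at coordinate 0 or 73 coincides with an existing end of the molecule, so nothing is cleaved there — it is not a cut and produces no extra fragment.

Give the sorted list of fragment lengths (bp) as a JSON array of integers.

[5,6,7,8,10,10,12,15]

Site scan:
  QalIII AGGACGGG/2: at [23, 33] ⇒ [25, 35]
  OquIV TGCAT/3: at [4, 10, 42, 50, 65] ⇒ [7, 13, 45, 53, 68]

All cut coordinates (distinct, sorted): [7, 13, 25, 35, 45, 53, 68]

Fragment lengths:
  [0,7): 7 bp
  [7,13): 6 bp
  [13,25): 12 bp
  [25,35): 10 bp
  [35,45): 10 bp
  [45,53): 8 bp
  [53,68): 15 bp
  [68,73): 5 bp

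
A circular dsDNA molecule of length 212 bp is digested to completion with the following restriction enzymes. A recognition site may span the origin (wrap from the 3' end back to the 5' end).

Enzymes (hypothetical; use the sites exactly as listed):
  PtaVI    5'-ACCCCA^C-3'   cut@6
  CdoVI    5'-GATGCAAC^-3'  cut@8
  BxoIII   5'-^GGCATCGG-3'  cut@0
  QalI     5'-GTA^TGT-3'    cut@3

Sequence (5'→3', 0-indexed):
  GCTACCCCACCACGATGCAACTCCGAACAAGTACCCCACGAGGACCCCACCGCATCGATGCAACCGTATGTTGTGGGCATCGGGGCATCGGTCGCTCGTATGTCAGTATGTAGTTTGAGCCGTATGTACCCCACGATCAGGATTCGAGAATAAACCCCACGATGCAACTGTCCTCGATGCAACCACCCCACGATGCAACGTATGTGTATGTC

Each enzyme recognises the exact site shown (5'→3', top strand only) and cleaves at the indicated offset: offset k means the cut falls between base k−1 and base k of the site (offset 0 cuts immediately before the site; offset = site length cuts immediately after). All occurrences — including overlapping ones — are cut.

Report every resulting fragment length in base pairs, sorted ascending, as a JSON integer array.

Per-enzyme occurrences:
  PtaVI ACCCCAC/6: at [3, 32, 43, 127, 153, 184] ⇒ [9, 38, 49, 133, 159, 190]
  CdoVI GATGCAAC/8: at [13, 56, 160, 175, 191] ⇒ [21, 64, 168, 183, 199]
  BxoIII GGCATCGG/0: at [75, 83] ⇒ [75, 83]
  QalI GTATGT/3: at [65, 97, 105, 121, 199, 205] ⇒ [68, 100, 108, 124, 202, 208]

All cut coordinates (distinct, sorted): [9, 21, 38, 49, 64, 68, 75, 83, 100, 108, 124, 133, 159, 168, 183, 190, 199, 202, 208]

Fragments:
  9→21: 12 bp
  21→38: 17 bp
  38→49: 11 bp
  49→64: 15 bp
  64→68: 4 bp
  68→75: 7 bp
  75→83: 8 bp
  83→100: 17 bp
  100→108: 8 bp
  108→124: 16 bp
  124→133: 9 bp
  133→159: 26 bp
  159→168: 9 bp
  168→183: 15 bp
  183→190: 7 bp
  190→199: 9 bp
  199→202: 3 bp
  202→208: 6 bp
  208→9 (wrap): 212-208+9 = 13 bp

[3,4,6,7,7,8,8,9,9,9,11,12,13,15,15,16,17,17,26]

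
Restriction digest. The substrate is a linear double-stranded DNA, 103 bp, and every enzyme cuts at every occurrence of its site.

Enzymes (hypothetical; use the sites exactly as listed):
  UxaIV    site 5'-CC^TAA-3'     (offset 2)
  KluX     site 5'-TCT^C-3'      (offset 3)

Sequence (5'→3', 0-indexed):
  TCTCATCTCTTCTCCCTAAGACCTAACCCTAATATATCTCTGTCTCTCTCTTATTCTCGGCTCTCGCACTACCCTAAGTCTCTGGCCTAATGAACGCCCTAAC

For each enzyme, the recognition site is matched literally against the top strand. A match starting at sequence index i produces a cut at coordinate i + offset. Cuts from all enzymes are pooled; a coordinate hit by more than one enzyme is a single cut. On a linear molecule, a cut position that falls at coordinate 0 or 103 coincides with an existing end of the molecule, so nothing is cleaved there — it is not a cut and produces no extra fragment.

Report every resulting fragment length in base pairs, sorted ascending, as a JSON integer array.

[2,2,3,3,4,5,5,6,6,6,7,7,7,8,10,10,12]

Scan for sites:
  UxaIV CCTAA/2: at [14, 21, 27, 72, 85, 97] ⇒ [16, 23, 29, 74, 87, 99]
  KluX TCTC/3: at [0, 5, 10, 36, 42, 44, 46, 54, 61, 78] ⇒ [3, 8, 13, 39, 45, 47, 49, 57, 64, 81]

Pooled cuts: [3, 8, 13, 16, 23, 29, 39, 45, 47, 49, 57, 64, 74, 81, 87, 99]

Fragments:
  [0,3): 3 bp
  [3,8): 5 bp
  [8,13): 5 bp
  [13,16): 3 bp
  [16,23): 7 bp
  [23,29): 6 bp
  [29,39): 10 bp
  [39,45): 6 bp
  [45,47): 2 bp
  [47,49): 2 bp
  [49,57): 8 bp
  [57,64): 7 bp
  [64,74): 10 bp
  [74,81): 7 bp
  [81,87): 6 bp
  [87,99): 12 bp
  [99,103): 4 bp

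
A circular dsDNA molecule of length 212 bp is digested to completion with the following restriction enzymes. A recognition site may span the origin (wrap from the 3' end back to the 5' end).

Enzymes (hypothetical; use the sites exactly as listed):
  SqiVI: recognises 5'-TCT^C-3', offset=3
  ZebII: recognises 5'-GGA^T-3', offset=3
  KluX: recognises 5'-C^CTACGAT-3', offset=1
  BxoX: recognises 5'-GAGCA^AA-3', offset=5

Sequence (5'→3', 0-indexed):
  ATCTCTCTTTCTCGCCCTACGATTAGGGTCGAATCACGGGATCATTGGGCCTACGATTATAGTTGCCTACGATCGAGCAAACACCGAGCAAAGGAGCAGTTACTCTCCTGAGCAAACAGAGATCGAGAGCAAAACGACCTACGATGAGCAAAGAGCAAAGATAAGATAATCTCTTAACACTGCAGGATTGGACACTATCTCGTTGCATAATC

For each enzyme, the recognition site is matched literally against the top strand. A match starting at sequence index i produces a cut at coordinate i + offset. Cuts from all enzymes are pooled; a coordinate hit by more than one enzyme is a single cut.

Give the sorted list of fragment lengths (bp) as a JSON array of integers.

[2,4,6,7,7,8,9,11,12,13,13,15,15,16,16,16,17,25]

Scan for sites:
  SqiVI (TCTC, off=3): starts [1, 3, 9, 103, 169, 197] → cuts [4, 6, 12, 106, 172, 200]
  ZebII (GGAT, off=3): starts [38, 184] → cuts [41, 187]
  KluX (CCTACGAT, off=1): starts [15, 49, 65, 137] → cuts [16, 50, 66, 138]
  BxoX (GAGCAAA, off=5): starts [74, 85, 109, 126, 145, 152] → cuts [79, 90, 114, 131, 150, 157]

Pooled cuts: [4, 6, 12, 16, 41, 50, 66, 79, 90, 106, 114, 131, 138, 150, 157, 172, 187, 200]

Fragments:
  4→6: 2 bp
  6→12: 6 bp
  12→16: 4 bp
  16→41: 25 bp
  41→50: 9 bp
  50→66: 16 bp
  66→79: 13 bp
  79→90: 11 bp
  90→106: 16 bp
  106→114: 8 bp
  114→131: 17 bp
  131→138: 7 bp
  138→150: 12 bp
  150→157: 7 bp
  157→172: 15 bp
  172→187: 15 bp
  187→200: 13 bp
  200→4 (wrap): 212-200+4 = 16 bp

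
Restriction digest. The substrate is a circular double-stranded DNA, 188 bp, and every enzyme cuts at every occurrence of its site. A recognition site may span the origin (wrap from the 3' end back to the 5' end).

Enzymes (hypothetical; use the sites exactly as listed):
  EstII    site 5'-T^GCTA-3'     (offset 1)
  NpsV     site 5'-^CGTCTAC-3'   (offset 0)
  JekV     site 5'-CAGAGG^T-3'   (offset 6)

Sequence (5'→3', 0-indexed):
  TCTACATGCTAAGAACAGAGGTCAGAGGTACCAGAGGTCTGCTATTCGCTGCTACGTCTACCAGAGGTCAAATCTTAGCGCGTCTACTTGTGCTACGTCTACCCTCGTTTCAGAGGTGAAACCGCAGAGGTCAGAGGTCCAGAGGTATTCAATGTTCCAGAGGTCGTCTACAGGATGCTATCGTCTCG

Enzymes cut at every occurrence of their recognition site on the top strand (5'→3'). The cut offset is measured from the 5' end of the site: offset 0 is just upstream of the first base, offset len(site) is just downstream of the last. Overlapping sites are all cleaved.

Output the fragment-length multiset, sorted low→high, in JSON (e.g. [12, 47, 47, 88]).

[1,3,4,4,7,7,8,9,9,10,10,11,12,13,13,14,14,18,21]

Site scan:
  EstII (TGCTA, off=1): starts [6, 39, 49, 90, 175] → cuts [7, 40, 50, 91, 176]
  NpsV (CGTCTAC, off=0): starts [54, 80, 95, 164, 186] → cuts [54, 80, 95, 164, 186]
  JekV (CAGAGGT, off=6): starts [15, 22, 31, 61, 110, 124, 131, 139, 157] → cuts [21, 28, 37, 67, 116, 130, 137, 145, 163]

Pooled cuts: [7, 21, 28, 37, 40, 50, 54, 67, 80, 91, 95, 116, 130, 137, 145, 163, 164, 176, 186]

Fragments:
  7→21: 14 bp
  21→28: 7 bp
  28→37: 9 bp
  37→40: 3 bp
  40→50: 10 bp
  50→54: 4 bp
  54→67: 13 bp
  67→80: 13 bp
  80→91: 11 bp
  91→95: 4 bp
  95→116: 21 bp
  116→130: 14 bp
  130→137: 7 bp
  137→145: 8 bp
  145→163: 18 bp
  163→164: 1 bp
  164→176: 12 bp
  176→186: 10 bp
  186→7 (wrap): 188-186+7 = 9 bp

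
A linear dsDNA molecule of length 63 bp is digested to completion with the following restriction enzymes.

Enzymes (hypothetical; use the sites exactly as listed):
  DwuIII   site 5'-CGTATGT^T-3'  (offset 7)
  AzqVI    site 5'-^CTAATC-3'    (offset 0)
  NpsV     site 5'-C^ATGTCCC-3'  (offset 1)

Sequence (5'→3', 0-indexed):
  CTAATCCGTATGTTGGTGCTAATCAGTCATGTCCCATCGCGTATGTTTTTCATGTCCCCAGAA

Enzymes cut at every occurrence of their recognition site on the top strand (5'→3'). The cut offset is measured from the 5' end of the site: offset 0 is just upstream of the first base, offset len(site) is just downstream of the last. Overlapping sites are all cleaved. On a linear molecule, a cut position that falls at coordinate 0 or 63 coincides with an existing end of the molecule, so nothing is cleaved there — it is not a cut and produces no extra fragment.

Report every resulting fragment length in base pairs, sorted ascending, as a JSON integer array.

Per-enzyme occurrences:
  DwuIII CGTATGTT/7: at [6, 39] ⇒ [13, 46]
  AzqVI CTAATC/0: at [0, 18] ⇒ [18] (position 0 is a terminus of the linear molecule — no cut)
  NpsV CATGTCCC/1: at [27, 50] ⇒ [28, 51]

All cut coordinates (distinct, sorted): [13, 18, 28, 46, 51]

Fragments:
  [0,13): 13 bp
  [13,18): 5 bp
  [18,28): 10 bp
  [28,46): 18 bp
  [46,51): 5 bp
  [51,63): 12 bp

[5,5,10,12,13,18]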